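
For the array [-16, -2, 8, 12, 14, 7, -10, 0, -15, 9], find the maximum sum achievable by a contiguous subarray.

Using Kadane's algorithm on [-16, -2, 8, 12, 14, 7, -10, 0, -15, 9]:

Scanning through the array:
Position 1 (value -2): max_ending_here = -2, max_so_far = -2
Position 2 (value 8): max_ending_here = 8, max_so_far = 8
Position 3 (value 12): max_ending_here = 20, max_so_far = 20
Position 4 (value 14): max_ending_here = 34, max_so_far = 34
Position 5 (value 7): max_ending_here = 41, max_so_far = 41
Position 6 (value -10): max_ending_here = 31, max_so_far = 41
Position 7 (value 0): max_ending_here = 31, max_so_far = 41
Position 8 (value -15): max_ending_here = 16, max_so_far = 41
Position 9 (value 9): max_ending_here = 25, max_so_far = 41

Maximum subarray: [8, 12, 14, 7]
Maximum sum: 41

The maximum subarray is [8, 12, 14, 7] with sum 41. This subarray runs from index 2 to index 5.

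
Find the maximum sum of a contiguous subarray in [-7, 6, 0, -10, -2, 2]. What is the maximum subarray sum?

Using Kadane's algorithm on [-7, 6, 0, -10, -2, 2]:

Scanning through the array:
Position 1 (value 6): max_ending_here = 6, max_so_far = 6
Position 2 (value 0): max_ending_here = 6, max_so_far = 6
Position 3 (value -10): max_ending_here = -4, max_so_far = 6
Position 4 (value -2): max_ending_here = -2, max_so_far = 6
Position 5 (value 2): max_ending_here = 2, max_so_far = 6

Maximum subarray: [6]
Maximum sum: 6

The maximum subarray is [6] with sum 6. This subarray runs from index 1 to index 1.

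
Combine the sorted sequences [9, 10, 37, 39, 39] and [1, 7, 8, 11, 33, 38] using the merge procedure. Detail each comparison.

Merging process:

Compare 9 vs 1: take 1 from right. Merged: [1]
Compare 9 vs 7: take 7 from right. Merged: [1, 7]
Compare 9 vs 8: take 8 from right. Merged: [1, 7, 8]
Compare 9 vs 11: take 9 from left. Merged: [1, 7, 8, 9]
Compare 10 vs 11: take 10 from left. Merged: [1, 7, 8, 9, 10]
Compare 37 vs 11: take 11 from right. Merged: [1, 7, 8, 9, 10, 11]
Compare 37 vs 33: take 33 from right. Merged: [1, 7, 8, 9, 10, 11, 33]
Compare 37 vs 38: take 37 from left. Merged: [1, 7, 8, 9, 10, 11, 33, 37]
Compare 39 vs 38: take 38 from right. Merged: [1, 7, 8, 9, 10, 11, 33, 37, 38]
Append remaining from left: [39, 39]. Merged: [1, 7, 8, 9, 10, 11, 33, 37, 38, 39, 39]

Final merged array: [1, 7, 8, 9, 10, 11, 33, 37, 38, 39, 39]
Total comparisons: 9

The merged array is [1, 7, 8, 9, 10, 11, 33, 37, 38, 39, 39], requiring 9 comparisons. The merge step runs in O(n) time where n is the total number of elements.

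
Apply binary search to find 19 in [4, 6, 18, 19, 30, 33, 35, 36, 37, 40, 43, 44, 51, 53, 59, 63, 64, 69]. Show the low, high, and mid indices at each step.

Binary search for 19 in [4, 6, 18, 19, 30, 33, 35, 36, 37, 40, 43, 44, 51, 53, 59, 63, 64, 69]:

lo=0, hi=17, mid=8, arr[mid]=37 -> 37 > 19, search left half
lo=0, hi=7, mid=3, arr[mid]=19 -> Found target at index 3!

Binary search finds 19 at index 3 after 2 comparisons. The search repeatedly halves the search space by comparing with the middle element.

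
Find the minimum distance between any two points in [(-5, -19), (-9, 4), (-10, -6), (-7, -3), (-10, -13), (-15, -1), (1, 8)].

Computing all pairwise distances among 7 points:

d((-5, -19), (-9, 4)) = 23.3452
d((-5, -19), (-10, -6)) = 13.9284
d((-5, -19), (-7, -3)) = 16.1245
d((-5, -19), (-10, -13)) = 7.8102
d((-5, -19), (-15, -1)) = 20.5913
d((-5, -19), (1, 8)) = 27.6586
d((-9, 4), (-10, -6)) = 10.0499
d((-9, 4), (-7, -3)) = 7.2801
d((-9, 4), (-10, -13)) = 17.0294
d((-9, 4), (-15, -1)) = 7.8102
d((-9, 4), (1, 8)) = 10.7703
d((-10, -6), (-7, -3)) = 4.2426 <-- minimum
d((-10, -6), (-10, -13)) = 7.0
d((-10, -6), (-15, -1)) = 7.0711
d((-10, -6), (1, 8)) = 17.8045
d((-7, -3), (-10, -13)) = 10.4403
d((-7, -3), (-15, -1)) = 8.2462
d((-7, -3), (1, 8)) = 13.6015
d((-10, -13), (-15, -1)) = 13.0
d((-10, -13), (1, 8)) = 23.7065
d((-15, -1), (1, 8)) = 18.3576

Closest pair: (-10, -6) and (-7, -3) with distance 4.2426

The closest pair is (-10, -6) and (-7, -3) with Euclidean distance 4.2426. For 7 points, brute-force pairwise comparison is shown above. For large n, the divide-and-conquer algorithm (sort by x, recurse on halves, check the dividing strip) achieves O(n log n).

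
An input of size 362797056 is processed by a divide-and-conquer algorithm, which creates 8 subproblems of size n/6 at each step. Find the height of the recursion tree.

For divide and conquer with division factor 6:

Problem sizes at each level:
Level 0: 362797056
Level 1: 60466176
Level 2: 10077696
Level 3: 1679616
Level 4: 279936
Level 5: 46656
Level 6: 7776
Level 7: 1296
Level 8: 216
Level 9: 36
Level 10: 6
Level 11: 1

The root is level 0 and the size-1 base case is level 11 (the tree spans levels 0 through 11, i.e. 12 levels counting the root), so the depth is the number of divisions: log_6(362797056) = 11

The recursion tree depth is log_6(362797056) = 11. At each level, the problem size is divided by 6, so it takes 11 divisions to reduce to a base case of size 1. The algorithm makes 8 recursive calls at each level.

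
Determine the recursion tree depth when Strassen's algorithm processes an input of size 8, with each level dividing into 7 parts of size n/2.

For divide and conquer with division factor 2:

Problem sizes at each level:
Level 0: 8
Level 1: 4
Level 2: 2
Level 3: 1

The root is level 0 and the size-1 base case is level 3 (the tree spans levels 0 through 3, i.e. 4 levels counting the root), so the depth is the number of divisions: log_2(8) = 3

The recursion tree depth is log_2(8) = 3. At each level, the problem size is divided by 2, so it takes 3 divisions to reduce to a base case of size 1. The algorithm makes 7 recursive calls at each level.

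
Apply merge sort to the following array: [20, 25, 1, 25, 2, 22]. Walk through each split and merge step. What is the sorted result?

Merge sort trace:

Split: [20, 25, 1, 25, 2, 22] -> [20, 25, 1] and [25, 2, 22]
  Split: [20, 25, 1] -> [20] and [25, 1]
    Split: [25, 1] -> [25] and [1]
    Merge: [25] + [1] -> [1, 25]
  Merge: [20] + [1, 25] -> [1, 20, 25]
  Split: [25, 2, 22] -> [25] and [2, 22]
    Split: [2, 22] -> [2] and [22]
    Merge: [2] + [22] -> [2, 22]
  Merge: [25] + [2, 22] -> [2, 22, 25]
Merge: [1, 20, 25] + [2, 22, 25] -> [1, 2, 20, 22, 25, 25]

Final sorted array: [1, 2, 20, 22, 25, 25]

The merge sort proceeds by recursively splitting the array and merging sorted halves.
After all merges, the sorted array is [1, 2, 20, 22, 25, 25].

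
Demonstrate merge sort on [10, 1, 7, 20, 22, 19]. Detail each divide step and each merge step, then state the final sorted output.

Merge sort trace:

Split: [10, 1, 7, 20, 22, 19] -> [10, 1, 7] and [20, 22, 19]
  Split: [10, 1, 7] -> [10] and [1, 7]
    Split: [1, 7] -> [1] and [7]
    Merge: [1] + [7] -> [1, 7]
  Merge: [10] + [1, 7] -> [1, 7, 10]
  Split: [20, 22, 19] -> [20] and [22, 19]
    Split: [22, 19] -> [22] and [19]
    Merge: [22] + [19] -> [19, 22]
  Merge: [20] + [19, 22] -> [19, 20, 22]
Merge: [1, 7, 10] + [19, 20, 22] -> [1, 7, 10, 19, 20, 22]

Final sorted array: [1, 7, 10, 19, 20, 22]

The merge sort proceeds by recursively splitting the array and merging sorted halves.
After all merges, the sorted array is [1, 7, 10, 19, 20, 22].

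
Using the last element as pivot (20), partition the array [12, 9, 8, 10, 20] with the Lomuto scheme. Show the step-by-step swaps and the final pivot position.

Lomuto partition with pivot = 20:

Initial array: [12, 9, 8, 10, 20]

arr[0]=12 <= 20: swap with position 0, array becomes [12, 9, 8, 10, 20]
arr[1]=9 <= 20: swap with position 1, array becomes [12, 9, 8, 10, 20]
arr[2]=8 <= 20: swap with position 2, array becomes [12, 9, 8, 10, 20]
arr[3]=10 <= 20: swap with position 3, array becomes [12, 9, 8, 10, 20]

Place pivot at position 4: [12, 9, 8, 10, 20]
Pivot position: 4

After partitioning with pivot 20, the array becomes [12, 9, 8, 10, 20]. The pivot is placed at index 4. All elements to the left of the pivot are <= 20, and all elements to the right are > 20.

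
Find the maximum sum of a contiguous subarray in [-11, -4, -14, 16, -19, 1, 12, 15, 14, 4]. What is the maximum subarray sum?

Using Kadane's algorithm on [-11, -4, -14, 16, -19, 1, 12, 15, 14, 4]:

Scanning through the array:
Position 1 (value -4): max_ending_here = -4, max_so_far = -4
Position 2 (value -14): max_ending_here = -14, max_so_far = -4
Position 3 (value 16): max_ending_here = 16, max_so_far = 16
Position 4 (value -19): max_ending_here = -3, max_so_far = 16
Position 5 (value 1): max_ending_here = 1, max_so_far = 16
Position 6 (value 12): max_ending_here = 13, max_so_far = 16
Position 7 (value 15): max_ending_here = 28, max_so_far = 28
Position 8 (value 14): max_ending_here = 42, max_so_far = 42
Position 9 (value 4): max_ending_here = 46, max_so_far = 46

Maximum subarray: [1, 12, 15, 14, 4]
Maximum sum: 46

The maximum subarray is [1, 12, 15, 14, 4] with sum 46. This subarray runs from index 5 to index 9.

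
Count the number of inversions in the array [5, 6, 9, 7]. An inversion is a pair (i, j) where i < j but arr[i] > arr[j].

Finding inversions in [5, 6, 9, 7]:

(2, 3): arr[2]=9 > arr[3]=7

Total inversions: 1

The array has 1 inversion(s): (2,3). Each pair (i,j) satisfies i < j and arr[i] > arr[j].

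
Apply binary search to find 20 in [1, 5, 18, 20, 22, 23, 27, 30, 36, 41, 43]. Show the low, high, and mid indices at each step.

Binary search for 20 in [1, 5, 18, 20, 22, 23, 27, 30, 36, 41, 43]:

lo=0, hi=10, mid=5, arr[mid]=23 -> 23 > 20, search left half
lo=0, hi=4, mid=2, arr[mid]=18 -> 18 < 20, search right half
lo=3, hi=4, mid=3, arr[mid]=20 -> Found target at index 3!

Binary search finds 20 at index 3 after 3 comparisons. The search repeatedly halves the search space by comparing with the middle element.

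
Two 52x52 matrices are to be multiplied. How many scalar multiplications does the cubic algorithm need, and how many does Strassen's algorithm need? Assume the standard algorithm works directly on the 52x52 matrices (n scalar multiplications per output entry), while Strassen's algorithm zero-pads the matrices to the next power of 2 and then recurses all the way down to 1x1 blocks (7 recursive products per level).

Matrix multiplication for 52x52 matrices:

Strassen's algorithm requires power-of-2 dimensions. Pad 52x52 to 64x64 (next power of 2).

Standard algorithm: 52^3 = 140608 multiplications
Strassen's algorithm: 7^(log2(64)) = 7^6 = 117649 multiplications
Savings: 140608 - 117649 = 22959 multiplications

Standard: 140608 multiplications (52^3). Strassen: 117649 multiplications (7^6, after padding to 64x64). Strassen reduces 8 recursive multiplications to 7 at each level.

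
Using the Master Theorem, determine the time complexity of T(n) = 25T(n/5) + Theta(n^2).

Master Theorem for T(n) = 25T(n/5) + O(n^2):

a = 25, b = 5, c = 2
log_b(a) = log_5(25) = 2.0000

Case 2: c = 2 = log_5(25) = 2.0000
T(n) = O(n^2 log n) = O(n^2 log n)

For T(n) = 25T(n/5) + O(n^2): log_5(25) = 2.0000. This is Case 2 of the Master Theorem (c = log_b(a), equal work at all levels), giving O(n^2 log n).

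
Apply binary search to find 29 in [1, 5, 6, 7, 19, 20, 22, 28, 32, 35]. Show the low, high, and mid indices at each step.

Binary search for 29 in [1, 5, 6, 7, 19, 20, 22, 28, 32, 35]:

lo=0, hi=9, mid=4, arr[mid]=19 -> 19 < 29, search right half
lo=5, hi=9, mid=7, arr[mid]=28 -> 28 < 29, search right half
lo=8, hi=9, mid=8, arr[mid]=32 -> 32 > 29, search left half
lo=8 > hi=7, target 29 not found

Binary search determines that 29 is not in the array after 3 comparisons. The search space was exhausted without finding the target.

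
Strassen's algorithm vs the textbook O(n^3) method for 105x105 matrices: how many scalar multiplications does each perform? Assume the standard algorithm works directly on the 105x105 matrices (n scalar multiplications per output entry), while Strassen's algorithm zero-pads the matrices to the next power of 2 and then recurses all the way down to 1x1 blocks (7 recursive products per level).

Matrix multiplication for 105x105 matrices:

Strassen's algorithm requires power-of-2 dimensions. Pad 105x105 to 128x128 (next power of 2).

Standard algorithm: 105^3 = 1157625 multiplications
Strassen's algorithm: 7^(log2(128)) = 7^7 = 823543 multiplications
Savings: 1157625 - 823543 = 334082 multiplications

Standard: 1157625 multiplications (105^3). Strassen: 823543 multiplications (7^7, after padding to 128x128). Strassen reduces 8 recursive multiplications to 7 at each level.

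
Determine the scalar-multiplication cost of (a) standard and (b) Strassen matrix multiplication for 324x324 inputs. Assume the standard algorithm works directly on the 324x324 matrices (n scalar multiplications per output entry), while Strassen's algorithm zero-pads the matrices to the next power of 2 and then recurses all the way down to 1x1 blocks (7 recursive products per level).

Matrix multiplication for 324x324 matrices:

Strassen's algorithm requires power-of-2 dimensions. Pad 324x324 to 512x512 (next power of 2).

Standard algorithm: 324^3 = 34012224 multiplications
Strassen's algorithm: 7^(log2(512)) = 7^9 = 40353607 multiplications
Difference: 34012224 - 40353607 = -6341383 (Strassen uses MORE here due to padding overhead — for small or just-over-power-of-2 n, padding can outweigh the per-level savings)

Standard: 34012224 multiplications (324^3). Strassen: 40353607 multiplications (7^9, after padding to 512x512). Strassen reduces 8 recursive multiplications to 7 at each level.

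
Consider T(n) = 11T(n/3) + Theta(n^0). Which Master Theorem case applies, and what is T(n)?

Master Theorem for T(n) = 11T(n/3) + O(n^0):

a = 11, b = 3, c = 0
log_b(a) = log_3(11) = 2.1827

Case 1: c = 0 < log_3(11) = 2.1827
T(n) = O(n^(log_3 11))

For T(n) = 11T(n/3) + O(n^0): log_3(11) = 2.1827. This is Case 1 of the Master Theorem (c < log_b(a), work dominated by leaves), giving O(n^(log_3 11)).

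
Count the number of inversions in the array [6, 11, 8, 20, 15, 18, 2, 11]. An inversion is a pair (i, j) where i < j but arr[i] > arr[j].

Finding inversions in [6, 11, 8, 20, 15, 18, 2, 11]:

(0, 6): arr[0]=6 > arr[6]=2
(1, 2): arr[1]=11 > arr[2]=8
(1, 6): arr[1]=11 > arr[6]=2
(2, 6): arr[2]=8 > arr[6]=2
(3, 4): arr[3]=20 > arr[4]=15
(3, 5): arr[3]=20 > arr[5]=18
(3, 6): arr[3]=20 > arr[6]=2
(3, 7): arr[3]=20 > arr[7]=11
(4, 6): arr[4]=15 > arr[6]=2
(4, 7): arr[4]=15 > arr[7]=11
(5, 6): arr[5]=18 > arr[6]=2
(5, 7): arr[5]=18 > arr[7]=11

Total inversions: 12

The array has 12 inversion(s): (0,6), (1,2), (1,6), (2,6), (3,4), (3,5), (3,6), (3,7), (4,6), (4,7), (5,6), (5,7). Each pair (i,j) satisfies i < j and arr[i] > arr[j].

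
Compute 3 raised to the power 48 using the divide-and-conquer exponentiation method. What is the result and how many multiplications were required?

Computing 3^48 by squaring (build up from 3^1; each line after the first costs one multiplication):

3^1 = 3
3^2 = (3^1)^2 = 3^2 = 9
3^3 = 3 * 3^2 = 3 * 9 = 27
3^6 = (3^3)^2 = 27^2 = 729
3^12 = (3^6)^2 = 729^2 = 531441
3^24 = (3^12)^2 = 531441^2 = 282429536481
3^48 = (3^24)^2 = 282429536481^2 = 79766443076872509863361

Result: 79766443076872509863361
Multiplications needed: 6 (6 lines after 3^1)

3^48 = 79766443076872509863361. Using exponentiation by squaring, this requires 6 multiplications. The key idea: if the exponent is even, square the half-power; if odd, multiply by the base once.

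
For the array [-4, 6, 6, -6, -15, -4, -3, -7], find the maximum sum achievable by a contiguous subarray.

Using Kadane's algorithm on [-4, 6, 6, -6, -15, -4, -3, -7]:

Scanning through the array:
Position 1 (value 6): max_ending_here = 6, max_so_far = 6
Position 2 (value 6): max_ending_here = 12, max_so_far = 12
Position 3 (value -6): max_ending_here = 6, max_so_far = 12
Position 4 (value -15): max_ending_here = -9, max_so_far = 12
Position 5 (value -4): max_ending_here = -4, max_so_far = 12
Position 6 (value -3): max_ending_here = -3, max_so_far = 12
Position 7 (value -7): max_ending_here = -7, max_so_far = 12

Maximum subarray: [6, 6]
Maximum sum: 12

The maximum subarray is [6, 6] with sum 12. This subarray runs from index 1 to index 2.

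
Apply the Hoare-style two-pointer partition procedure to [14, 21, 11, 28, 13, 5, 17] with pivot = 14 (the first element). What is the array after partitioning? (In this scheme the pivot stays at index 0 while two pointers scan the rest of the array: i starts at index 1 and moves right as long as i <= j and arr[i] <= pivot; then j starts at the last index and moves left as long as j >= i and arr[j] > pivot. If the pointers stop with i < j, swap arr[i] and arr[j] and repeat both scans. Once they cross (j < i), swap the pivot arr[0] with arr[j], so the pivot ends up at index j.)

Hoare-style two-pointer partition with pivot = 14:

Initial array: [14, 21, 11, 28, 13, 5, 17]

Pointers start at i = 1, j = 6.
i stops at index 1 (arr[1]=21 > 14), j stops at index 5 (arr[5]=5 <= 14): swap arr[1] and arr[5], array becomes [14, 5, 11, 28, 13, 21, 17]
i stops at index 3 (arr[3]=28 > 14), j stops at index 4 (arr[4]=13 <= 14): swap arr[3] and arr[4], array becomes [14, 5, 11, 13, 28, 21, 17]
i ends at 4, j ends at 3: the pointers have crossed (j < i), so scanning stops.

Swap pivot arr[0] with arr[3] to place pivot at position 3: [13, 5, 11, 14, 28, 21, 17]
Pivot position: 3

After partitioning with pivot 14, the array becomes [13, 5, 11, 14, 28, 21, 17]. The pivot is placed at index 3. All elements to the left of the pivot are <= 14, and all elements to the right are > 14.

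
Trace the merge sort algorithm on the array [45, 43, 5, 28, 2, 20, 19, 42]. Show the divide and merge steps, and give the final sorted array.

Merge sort trace:

Split: [45, 43, 5, 28, 2, 20, 19, 42] -> [45, 43, 5, 28] and [2, 20, 19, 42]
  Split: [45, 43, 5, 28] -> [45, 43] and [5, 28]
    Split: [45, 43] -> [45] and [43]
    Merge: [45] + [43] -> [43, 45]
    Split: [5, 28] -> [5] and [28]
    Merge: [5] + [28] -> [5, 28]
  Merge: [43, 45] + [5, 28] -> [5, 28, 43, 45]
  Split: [2, 20, 19, 42] -> [2, 20] and [19, 42]
    Split: [2, 20] -> [2] and [20]
    Merge: [2] + [20] -> [2, 20]
    Split: [19, 42] -> [19] and [42]
    Merge: [19] + [42] -> [19, 42]
  Merge: [2, 20] + [19, 42] -> [2, 19, 20, 42]
Merge: [5, 28, 43, 45] + [2, 19, 20, 42] -> [2, 5, 19, 20, 28, 42, 43, 45]

Final sorted array: [2, 5, 19, 20, 28, 42, 43, 45]

The merge sort proceeds by recursively splitting the array and merging sorted halves.
After all merges, the sorted array is [2, 5, 19, 20, 28, 42, 43, 45].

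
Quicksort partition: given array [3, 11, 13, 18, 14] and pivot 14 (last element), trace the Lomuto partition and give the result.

Lomuto partition with pivot = 14:

Initial array: [3, 11, 13, 18, 14]

arr[0]=3 <= 14: swap with position 0, array becomes [3, 11, 13, 18, 14]
arr[1]=11 <= 14: swap with position 1, array becomes [3, 11, 13, 18, 14]
arr[2]=13 <= 14: swap with position 2, array becomes [3, 11, 13, 18, 14]
arr[3]=18 > 14: no swap

Place pivot at position 3: [3, 11, 13, 14, 18]
Pivot position: 3

After partitioning with pivot 14, the array becomes [3, 11, 13, 14, 18]. The pivot is placed at index 3. All elements to the left of the pivot are <= 14, and all elements to the right are > 14.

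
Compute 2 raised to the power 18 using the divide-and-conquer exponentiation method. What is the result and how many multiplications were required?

Computing 2^18 by squaring (build up from 2^1; each line after the first costs one multiplication):

2^1 = 2
2^2 = (2^1)^2 = 2^2 = 4
2^4 = (2^2)^2 = 4^2 = 16
2^8 = (2^4)^2 = 16^2 = 256
2^9 = 2 * 2^8 = 2 * 256 = 512
2^18 = (2^9)^2 = 512^2 = 262144

Result: 262144
Multiplications needed: 5 (5 lines after 2^1)

2^18 = 262144. Using exponentiation by squaring, this requires 5 multiplications. The key idea: if the exponent is even, square the half-power; if odd, multiply by the base once.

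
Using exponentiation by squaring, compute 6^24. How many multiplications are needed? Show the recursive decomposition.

Computing 6^24 by squaring (build up from 6^1; each line after the first costs one multiplication):

6^1 = 6
6^2 = (6^1)^2 = 6^2 = 36
6^3 = 6 * 6^2 = 6 * 36 = 216
6^6 = (6^3)^2 = 216^2 = 46656
6^12 = (6^6)^2 = 46656^2 = 2176782336
6^24 = (6^12)^2 = 2176782336^2 = 4738381338321616896

Result: 4738381338321616896
Multiplications needed: 5 (5 lines after 6^1)

6^24 = 4738381338321616896. Using exponentiation by squaring, this requires 5 multiplications. The key idea: if the exponent is even, square the half-power; if odd, multiply by the base once.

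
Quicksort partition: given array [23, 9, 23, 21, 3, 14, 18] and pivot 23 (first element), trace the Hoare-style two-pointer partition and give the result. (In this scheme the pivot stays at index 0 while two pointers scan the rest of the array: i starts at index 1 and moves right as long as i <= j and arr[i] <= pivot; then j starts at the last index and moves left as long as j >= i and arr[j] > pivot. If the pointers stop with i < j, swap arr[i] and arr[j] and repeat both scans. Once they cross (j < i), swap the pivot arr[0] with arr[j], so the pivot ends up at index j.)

Hoare-style two-pointer partition with pivot = 23:

Initial array: [23, 9, 23, 21, 3, 14, 18]

Pointers start at i = 1, j = 6.
i ends at 7, j ends at 6: the pointers have crossed (j < i), so scanning stops.

Swap pivot arr[0] with arr[6] to place pivot at position 6: [18, 9, 23, 21, 3, 14, 23]
Pivot position: 6

After partitioning with pivot 23, the array becomes [18, 9, 23, 21, 3, 14, 23]. The pivot is placed at index 6. All elements to the left of the pivot are <= 23, and all elements to the right are > 23.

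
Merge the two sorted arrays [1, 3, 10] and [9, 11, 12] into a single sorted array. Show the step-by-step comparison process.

Merging process:

Compare 1 vs 9: take 1 from left. Merged: [1]
Compare 3 vs 9: take 3 from left. Merged: [1, 3]
Compare 10 vs 9: take 9 from right. Merged: [1, 3, 9]
Compare 10 vs 11: take 10 from left. Merged: [1, 3, 9, 10]
Append remaining from right: [11, 12]. Merged: [1, 3, 9, 10, 11, 12]

Final merged array: [1, 3, 9, 10, 11, 12]
Total comparisons: 4

The merged array is [1, 3, 9, 10, 11, 12], requiring 4 comparisons. The merge step runs in O(n) time where n is the total number of elements.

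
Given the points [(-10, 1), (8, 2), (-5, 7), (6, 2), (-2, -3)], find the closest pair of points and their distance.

Computing all pairwise distances among 5 points:

d((-10, 1), (8, 2)) = 18.0278
d((-10, 1), (-5, 7)) = 7.8102
d((-10, 1), (6, 2)) = 16.0312
d((-10, 1), (-2, -3)) = 8.9443
d((8, 2), (-5, 7)) = 13.9284
d((8, 2), (6, 2)) = 2.0 <-- minimum
d((8, 2), (-2, -3)) = 11.1803
d((-5, 7), (6, 2)) = 12.083
d((-5, 7), (-2, -3)) = 10.4403
d((6, 2), (-2, -3)) = 9.434

Closest pair: (8, 2) and (6, 2) with distance 2.0

The closest pair is (8, 2) and (6, 2) with Euclidean distance 2.0. For 5 points, brute-force pairwise comparison is shown above. For large n, the divide-and-conquer algorithm (sort by x, recurse on halves, check the dividing strip) achieves O(n log n).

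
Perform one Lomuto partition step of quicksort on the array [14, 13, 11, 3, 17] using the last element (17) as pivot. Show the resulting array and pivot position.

Lomuto partition with pivot = 17:

Initial array: [14, 13, 11, 3, 17]

arr[0]=14 <= 17: swap with position 0, array becomes [14, 13, 11, 3, 17]
arr[1]=13 <= 17: swap with position 1, array becomes [14, 13, 11, 3, 17]
arr[2]=11 <= 17: swap with position 2, array becomes [14, 13, 11, 3, 17]
arr[3]=3 <= 17: swap with position 3, array becomes [14, 13, 11, 3, 17]

Place pivot at position 4: [14, 13, 11, 3, 17]
Pivot position: 4

After partitioning with pivot 17, the array becomes [14, 13, 11, 3, 17]. The pivot is placed at index 4. All elements to the left of the pivot are <= 17, and all elements to the right are > 17.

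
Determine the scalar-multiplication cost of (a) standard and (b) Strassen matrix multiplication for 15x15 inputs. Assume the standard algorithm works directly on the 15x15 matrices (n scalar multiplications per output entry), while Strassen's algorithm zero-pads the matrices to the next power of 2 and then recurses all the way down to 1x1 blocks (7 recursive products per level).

Matrix multiplication for 15x15 matrices:

Strassen's algorithm requires power-of-2 dimensions. Pad 15x15 to 16x16 (next power of 2).

Standard algorithm: 15^3 = 3375 multiplications
Strassen's algorithm: 7^(log2(16)) = 7^4 = 2401 multiplications
Savings: 3375 - 2401 = 974 multiplications

Standard: 3375 multiplications (15^3). Strassen: 2401 multiplications (7^4, after padding to 16x16). Strassen reduces 8 recursive multiplications to 7 at each level.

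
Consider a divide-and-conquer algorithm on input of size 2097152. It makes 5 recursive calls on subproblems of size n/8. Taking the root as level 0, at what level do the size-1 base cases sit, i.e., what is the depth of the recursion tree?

For divide and conquer with division factor 8:

Problem sizes at each level:
Level 0: 2097152
Level 1: 262144
Level 2: 32768
Level 3: 4096
Level 4: 512
Level 5: 64
Level 6: 8
Level 7: 1

The root is level 0 and the size-1 base case is level 7 (the tree spans levels 0 through 7, i.e. 8 levels counting the root), so the depth is the number of divisions: log_8(2097152) = 7

The recursion tree depth is log_8(2097152) = 7. At each level, the problem size is divided by 8, so it takes 7 divisions to reduce to a base case of size 1. The algorithm makes 5 recursive calls at each level.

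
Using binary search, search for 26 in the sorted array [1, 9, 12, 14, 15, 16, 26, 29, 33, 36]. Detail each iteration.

Binary search for 26 in [1, 9, 12, 14, 15, 16, 26, 29, 33, 36]:

lo=0, hi=9, mid=4, arr[mid]=15 -> 15 < 26, search right half
lo=5, hi=9, mid=7, arr[mid]=29 -> 29 > 26, search left half
lo=5, hi=6, mid=5, arr[mid]=16 -> 16 < 26, search right half
lo=6, hi=6, mid=6, arr[mid]=26 -> Found target at index 6!

Binary search finds 26 at index 6 after 4 comparisons. The search repeatedly halves the search space by comparing with the middle element.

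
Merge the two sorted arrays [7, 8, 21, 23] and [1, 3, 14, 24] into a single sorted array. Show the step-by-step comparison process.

Merging process:

Compare 7 vs 1: take 1 from right. Merged: [1]
Compare 7 vs 3: take 3 from right. Merged: [1, 3]
Compare 7 vs 14: take 7 from left. Merged: [1, 3, 7]
Compare 8 vs 14: take 8 from left. Merged: [1, 3, 7, 8]
Compare 21 vs 14: take 14 from right. Merged: [1, 3, 7, 8, 14]
Compare 21 vs 24: take 21 from left. Merged: [1, 3, 7, 8, 14, 21]
Compare 23 vs 24: take 23 from left. Merged: [1, 3, 7, 8, 14, 21, 23]
Append remaining from right: [24]. Merged: [1, 3, 7, 8, 14, 21, 23, 24]

Final merged array: [1, 3, 7, 8, 14, 21, 23, 24]
Total comparisons: 7

The merged array is [1, 3, 7, 8, 14, 21, 23, 24], requiring 7 comparisons. The merge step runs in O(n) time where n is the total number of elements.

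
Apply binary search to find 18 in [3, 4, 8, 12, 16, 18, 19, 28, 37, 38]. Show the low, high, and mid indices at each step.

Binary search for 18 in [3, 4, 8, 12, 16, 18, 19, 28, 37, 38]:

lo=0, hi=9, mid=4, arr[mid]=16 -> 16 < 18, search right half
lo=5, hi=9, mid=7, arr[mid]=28 -> 28 > 18, search left half
lo=5, hi=6, mid=5, arr[mid]=18 -> Found target at index 5!

Binary search finds 18 at index 5 after 3 comparisons. The search repeatedly halves the search space by comparing with the middle element.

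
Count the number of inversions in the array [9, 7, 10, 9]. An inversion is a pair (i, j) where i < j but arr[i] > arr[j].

Finding inversions in [9, 7, 10, 9]:

(0, 1): arr[0]=9 > arr[1]=7
(2, 3): arr[2]=10 > arr[3]=9

Total inversions: 2

The array has 2 inversion(s): (0,1), (2,3). Each pair (i,j) satisfies i < j and arr[i] > arr[j].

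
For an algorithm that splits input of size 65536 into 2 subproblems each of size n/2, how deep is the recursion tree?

For divide and conquer with division factor 2:

Problem sizes at each level:
Level 0: 65536
Level 1: 32768
Level 2: 16384
Level 3: 8192
Level 4: 4096
Level 5: 2048
Level 6: 1024
Level 7: 512
Level 8: 256
Level 9: 128
Level 10: 64
Level 11: 32
Level 12: 16
Level 13: 8
Level 14: 4
Level 15: 2
Level 16: 1

The root is level 0 and the size-1 base case is level 16 (the tree spans levels 0 through 16, i.e. 17 levels counting the root), so the depth is the number of divisions: log_2(65536) = 16

The recursion tree depth is log_2(65536) = 16. At each level, the problem size is divided by 2, so it takes 16 divisions to reduce to a base case of size 1. The algorithm makes 2 recursive calls at each level.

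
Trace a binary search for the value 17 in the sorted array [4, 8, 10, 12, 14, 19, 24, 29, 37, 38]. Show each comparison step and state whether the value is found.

Binary search for 17 in [4, 8, 10, 12, 14, 19, 24, 29, 37, 38]:

lo=0, hi=9, mid=4, arr[mid]=14 -> 14 < 17, search right half
lo=5, hi=9, mid=7, arr[mid]=29 -> 29 > 17, search left half
lo=5, hi=6, mid=5, arr[mid]=19 -> 19 > 17, search left half
lo=5 > hi=4, target 17 not found

Binary search determines that 17 is not in the array after 3 comparisons. The search space was exhausted without finding the target.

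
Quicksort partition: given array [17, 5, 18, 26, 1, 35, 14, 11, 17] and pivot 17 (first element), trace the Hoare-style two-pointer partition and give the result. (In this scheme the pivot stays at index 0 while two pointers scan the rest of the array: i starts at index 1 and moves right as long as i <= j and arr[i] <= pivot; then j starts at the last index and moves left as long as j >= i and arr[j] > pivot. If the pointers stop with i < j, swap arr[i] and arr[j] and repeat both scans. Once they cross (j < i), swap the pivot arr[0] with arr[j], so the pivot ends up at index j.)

Hoare-style two-pointer partition with pivot = 17:

Initial array: [17, 5, 18, 26, 1, 35, 14, 11, 17]

Pointers start at i = 1, j = 8.
i stops at index 2 (arr[2]=18 > 17), j stops at index 8 (arr[8]=17 <= 17): swap arr[2] and arr[8], array becomes [17, 5, 17, 26, 1, 35, 14, 11, 18]
i stops at index 3 (arr[3]=26 > 17), j stops at index 7 (arr[7]=11 <= 17): swap arr[3] and arr[7], array becomes [17, 5, 17, 11, 1, 35, 14, 26, 18]
i stops at index 5 (arr[5]=35 > 17), j stops at index 6 (arr[6]=14 <= 17): swap arr[5] and arr[6], array becomes [17, 5, 17, 11, 1, 14, 35, 26, 18]
i ends at 6, j ends at 5: the pointers have crossed (j < i), so scanning stops.

Swap pivot arr[0] with arr[5] to place pivot at position 5: [14, 5, 17, 11, 1, 17, 35, 26, 18]
Pivot position: 5

After partitioning with pivot 17, the array becomes [14, 5, 17, 11, 1, 17, 35, 26, 18]. The pivot is placed at index 5. All elements to the left of the pivot are <= 17, and all elements to the right are > 17.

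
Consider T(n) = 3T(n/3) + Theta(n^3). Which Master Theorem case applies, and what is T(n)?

Master Theorem for T(n) = 3T(n/3) + O(n^3):

a = 3, b = 3, c = 3
log_b(a) = log_3(3) = 1.0000

Case 3: c = 3 > log_3(3) = 1.0000
T(n) = O(n^3) = O(n^3)

For T(n) = 3T(n/3) + O(n^3): log_3(3) = 1.0000. This is Case 3 of the Master Theorem (c > log_b(a), work dominated by root), giving O(n^3).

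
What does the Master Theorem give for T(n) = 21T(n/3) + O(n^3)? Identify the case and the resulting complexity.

Master Theorem for T(n) = 21T(n/3) + O(n^3):

a = 21, b = 3, c = 3
log_b(a) = log_3(21) = 2.7712

Case 3: c = 3 > log_3(21) = 2.7712
T(n) = O(n^3) = O(n^3)

For T(n) = 21T(n/3) + O(n^3): log_3(21) = 2.7712. This is Case 3 of the Master Theorem (c > log_b(a), work dominated by root), giving O(n^3).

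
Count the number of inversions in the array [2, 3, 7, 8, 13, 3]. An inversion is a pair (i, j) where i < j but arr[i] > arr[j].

Finding inversions in [2, 3, 7, 8, 13, 3]:

(2, 5): arr[2]=7 > arr[5]=3
(3, 5): arr[3]=8 > arr[5]=3
(4, 5): arr[4]=13 > arr[5]=3

Total inversions: 3

The array has 3 inversion(s): (2,5), (3,5), (4,5). Each pair (i,j) satisfies i < j and arr[i] > arr[j].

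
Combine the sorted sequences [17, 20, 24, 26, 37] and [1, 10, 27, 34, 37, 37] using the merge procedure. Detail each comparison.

Merging process:

Compare 17 vs 1: take 1 from right. Merged: [1]
Compare 17 vs 10: take 10 from right. Merged: [1, 10]
Compare 17 vs 27: take 17 from left. Merged: [1, 10, 17]
Compare 20 vs 27: take 20 from left. Merged: [1, 10, 17, 20]
Compare 24 vs 27: take 24 from left. Merged: [1, 10, 17, 20, 24]
Compare 26 vs 27: take 26 from left. Merged: [1, 10, 17, 20, 24, 26]
Compare 37 vs 27: take 27 from right. Merged: [1, 10, 17, 20, 24, 26, 27]
Compare 37 vs 34: take 34 from right. Merged: [1, 10, 17, 20, 24, 26, 27, 34]
Compare 37 vs 37: take 37 from left. Merged: [1, 10, 17, 20, 24, 26, 27, 34, 37]
Append remaining from right: [37, 37]. Merged: [1, 10, 17, 20, 24, 26, 27, 34, 37, 37, 37]

Final merged array: [1, 10, 17, 20, 24, 26, 27, 34, 37, 37, 37]
Total comparisons: 9

The merged array is [1, 10, 17, 20, 24, 26, 27, 34, 37, 37, 37], requiring 9 comparisons. The merge step runs in O(n) time where n is the total number of elements.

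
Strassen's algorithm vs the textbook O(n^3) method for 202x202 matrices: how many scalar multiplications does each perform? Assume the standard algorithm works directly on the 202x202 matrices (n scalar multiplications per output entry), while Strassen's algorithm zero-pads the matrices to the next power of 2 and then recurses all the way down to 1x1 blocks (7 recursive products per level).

Matrix multiplication for 202x202 matrices:

Strassen's algorithm requires power-of-2 dimensions. Pad 202x202 to 256x256 (next power of 2).

Standard algorithm: 202^3 = 8242408 multiplications
Strassen's algorithm: 7^(log2(256)) = 7^8 = 5764801 multiplications
Savings: 8242408 - 5764801 = 2477607 multiplications

Standard: 8242408 multiplications (202^3). Strassen: 5764801 multiplications (7^8, after padding to 256x256). Strassen reduces 8 recursive multiplications to 7 at each level.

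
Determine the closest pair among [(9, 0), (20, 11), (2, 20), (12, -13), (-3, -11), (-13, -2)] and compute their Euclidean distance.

Computing all pairwise distances among 6 points:

d((9, 0), (20, 11)) = 15.5563
d((9, 0), (2, 20)) = 21.1896
d((9, 0), (12, -13)) = 13.3417 <-- minimum
d((9, 0), (-3, -11)) = 16.2788
d((9, 0), (-13, -2)) = 22.0907
d((20, 11), (2, 20)) = 20.1246
d((20, 11), (12, -13)) = 25.2982
d((20, 11), (-3, -11)) = 31.8277
d((20, 11), (-13, -2)) = 35.4683
d((2, 20), (12, -13)) = 34.4819
d((2, 20), (-3, -11)) = 31.4006
d((2, 20), (-13, -2)) = 26.6271
d((12, -13), (-3, -11)) = 15.1327
d((12, -13), (-13, -2)) = 27.313
d((-3, -11), (-13, -2)) = 13.4536

Closest pair: (9, 0) and (12, -13) with distance 13.3417

The closest pair is (9, 0) and (12, -13) with Euclidean distance 13.3417. For 6 points, brute-force pairwise comparison is shown above. For large n, the divide-and-conquer algorithm (sort by x, recurse on halves, check the dividing strip) achieves O(n log n).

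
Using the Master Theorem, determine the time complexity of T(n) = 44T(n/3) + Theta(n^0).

Master Theorem for T(n) = 44T(n/3) + O(n^0):

a = 44, b = 3, c = 0
log_b(a) = log_3(44) = 3.4445

Case 1: c = 0 < log_3(44) = 3.4445
T(n) = O(n^(log_3 44))

For T(n) = 44T(n/3) + O(n^0): log_3(44) = 3.4445. This is Case 1 of the Master Theorem (c < log_b(a), work dominated by leaves), giving O(n^(log_3 44)).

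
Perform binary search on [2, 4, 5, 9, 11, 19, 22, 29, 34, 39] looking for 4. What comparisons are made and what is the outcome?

Binary search for 4 in [2, 4, 5, 9, 11, 19, 22, 29, 34, 39]:

lo=0, hi=9, mid=4, arr[mid]=11 -> 11 > 4, search left half
lo=0, hi=3, mid=1, arr[mid]=4 -> Found target at index 1!

Binary search finds 4 at index 1 after 2 comparisons. The search repeatedly halves the search space by comparing with the middle element.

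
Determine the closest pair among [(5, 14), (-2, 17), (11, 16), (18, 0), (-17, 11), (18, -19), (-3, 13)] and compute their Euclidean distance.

Computing all pairwise distances among 7 points:

d((5, 14), (-2, 17)) = 7.6158
d((5, 14), (11, 16)) = 6.3246
d((5, 14), (18, 0)) = 19.105
d((5, 14), (-17, 11)) = 22.2036
d((5, 14), (18, -19)) = 35.4683
d((5, 14), (-3, 13)) = 8.0623
d((-2, 17), (11, 16)) = 13.0384
d((-2, 17), (18, 0)) = 26.2488
d((-2, 17), (-17, 11)) = 16.1555
d((-2, 17), (18, -19)) = 41.1825
d((-2, 17), (-3, 13)) = 4.1231 <-- minimum
d((11, 16), (18, 0)) = 17.4642
d((11, 16), (-17, 11)) = 28.4429
d((11, 16), (18, -19)) = 35.6931
d((11, 16), (-3, 13)) = 14.3178
d((18, 0), (-17, 11)) = 36.6879
d((18, 0), (18, -19)) = 19.0
d((18, 0), (-3, 13)) = 24.6982
d((-17, 11), (18, -19)) = 46.0977
d((-17, 11), (-3, 13)) = 14.1421
d((18, -19), (-3, 13)) = 38.2753

Closest pair: (-2, 17) and (-3, 13) with distance 4.1231

The closest pair is (-2, 17) and (-3, 13) with Euclidean distance 4.1231. For 7 points, brute-force pairwise comparison is shown above. For large n, the divide-and-conquer algorithm (sort by x, recurse on halves, check the dividing strip) achieves O(n log n).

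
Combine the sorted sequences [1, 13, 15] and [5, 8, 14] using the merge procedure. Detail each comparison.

Merging process:

Compare 1 vs 5: take 1 from left. Merged: [1]
Compare 13 vs 5: take 5 from right. Merged: [1, 5]
Compare 13 vs 8: take 8 from right. Merged: [1, 5, 8]
Compare 13 vs 14: take 13 from left. Merged: [1, 5, 8, 13]
Compare 15 vs 14: take 14 from right. Merged: [1, 5, 8, 13, 14]
Append remaining from left: [15]. Merged: [1, 5, 8, 13, 14, 15]

Final merged array: [1, 5, 8, 13, 14, 15]
Total comparisons: 5

The merged array is [1, 5, 8, 13, 14, 15], requiring 5 comparisons. The merge step runs in O(n) time where n is the total number of elements.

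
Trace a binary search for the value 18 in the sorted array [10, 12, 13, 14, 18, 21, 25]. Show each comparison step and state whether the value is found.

Binary search for 18 in [10, 12, 13, 14, 18, 21, 25]:

lo=0, hi=6, mid=3, arr[mid]=14 -> 14 < 18, search right half
lo=4, hi=6, mid=5, arr[mid]=21 -> 21 > 18, search left half
lo=4, hi=4, mid=4, arr[mid]=18 -> Found target at index 4!

Binary search finds 18 at index 4 after 3 comparisons. The search repeatedly halves the search space by comparing with the middle element.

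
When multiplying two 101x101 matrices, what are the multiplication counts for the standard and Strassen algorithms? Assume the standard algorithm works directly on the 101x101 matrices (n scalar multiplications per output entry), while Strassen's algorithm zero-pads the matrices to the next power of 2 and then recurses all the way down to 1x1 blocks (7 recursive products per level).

Matrix multiplication for 101x101 matrices:

Strassen's algorithm requires power-of-2 dimensions. Pad 101x101 to 128x128 (next power of 2).

Standard algorithm: 101^3 = 1030301 multiplications
Strassen's algorithm: 7^(log2(128)) = 7^7 = 823543 multiplications
Savings: 1030301 - 823543 = 206758 multiplications

Standard: 1030301 multiplications (101^3). Strassen: 823543 multiplications (7^7, after padding to 128x128). Strassen reduces 8 recursive multiplications to 7 at each level.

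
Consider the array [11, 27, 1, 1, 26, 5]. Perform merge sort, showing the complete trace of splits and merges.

Merge sort trace:

Split: [11, 27, 1, 1, 26, 5] -> [11, 27, 1] and [1, 26, 5]
  Split: [11, 27, 1] -> [11] and [27, 1]
    Split: [27, 1] -> [27] and [1]
    Merge: [27] + [1] -> [1, 27]
  Merge: [11] + [1, 27] -> [1, 11, 27]
  Split: [1, 26, 5] -> [1] and [26, 5]
    Split: [26, 5] -> [26] and [5]
    Merge: [26] + [5] -> [5, 26]
  Merge: [1] + [5, 26] -> [1, 5, 26]
Merge: [1, 11, 27] + [1, 5, 26] -> [1, 1, 5, 11, 26, 27]

Final sorted array: [1, 1, 5, 11, 26, 27]

The merge sort proceeds by recursively splitting the array and merging sorted halves.
After all merges, the sorted array is [1, 1, 5, 11, 26, 27].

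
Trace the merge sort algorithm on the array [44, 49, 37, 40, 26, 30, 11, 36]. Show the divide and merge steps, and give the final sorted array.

Merge sort trace:

Split: [44, 49, 37, 40, 26, 30, 11, 36] -> [44, 49, 37, 40] and [26, 30, 11, 36]
  Split: [44, 49, 37, 40] -> [44, 49] and [37, 40]
    Split: [44, 49] -> [44] and [49]
    Merge: [44] + [49] -> [44, 49]
    Split: [37, 40] -> [37] and [40]
    Merge: [37] + [40] -> [37, 40]
  Merge: [44, 49] + [37, 40] -> [37, 40, 44, 49]
  Split: [26, 30, 11, 36] -> [26, 30] and [11, 36]
    Split: [26, 30] -> [26] and [30]
    Merge: [26] + [30] -> [26, 30]
    Split: [11, 36] -> [11] and [36]
    Merge: [11] + [36] -> [11, 36]
  Merge: [26, 30] + [11, 36] -> [11, 26, 30, 36]
Merge: [37, 40, 44, 49] + [11, 26, 30, 36] -> [11, 26, 30, 36, 37, 40, 44, 49]

Final sorted array: [11, 26, 30, 36, 37, 40, 44, 49]

The merge sort proceeds by recursively splitting the array and merging sorted halves.
After all merges, the sorted array is [11, 26, 30, 36, 37, 40, 44, 49].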